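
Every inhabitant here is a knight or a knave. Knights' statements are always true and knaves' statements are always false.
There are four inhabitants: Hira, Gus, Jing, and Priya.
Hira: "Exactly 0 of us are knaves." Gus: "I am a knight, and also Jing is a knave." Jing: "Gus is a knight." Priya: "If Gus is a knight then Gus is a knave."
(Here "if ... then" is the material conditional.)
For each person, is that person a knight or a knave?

Hira (knave): "exactly 0 of us are knaves" — false. ✓
Gus is a knave, and the claim "I am a knight, and also Jing is a knave" is indeed false.
As a knave, Jing's statement "Gus is a knight" should be false; it is.
As a knight, Priya's statement "if Gus is a knight then Gus is a knave" should be True; it is.

Hira is a knave, Gus is a knave, Jing is a knave, and Priya is a knight.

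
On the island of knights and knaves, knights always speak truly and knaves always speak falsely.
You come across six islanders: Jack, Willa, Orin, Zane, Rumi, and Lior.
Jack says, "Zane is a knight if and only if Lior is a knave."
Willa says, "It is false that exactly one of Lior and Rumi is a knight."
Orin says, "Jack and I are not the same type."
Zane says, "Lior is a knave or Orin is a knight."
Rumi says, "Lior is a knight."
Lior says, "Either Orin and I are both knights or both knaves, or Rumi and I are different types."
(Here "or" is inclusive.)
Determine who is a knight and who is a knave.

Knights: Willa, Orin, Zane, Rumi, and Lior. Knaves: Jack.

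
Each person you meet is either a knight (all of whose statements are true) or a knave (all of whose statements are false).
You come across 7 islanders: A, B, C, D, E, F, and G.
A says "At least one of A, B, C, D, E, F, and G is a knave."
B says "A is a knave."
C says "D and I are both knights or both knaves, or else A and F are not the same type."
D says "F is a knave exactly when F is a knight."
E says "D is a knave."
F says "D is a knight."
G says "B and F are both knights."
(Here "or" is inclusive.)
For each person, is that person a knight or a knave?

Since A is a knight, "at least one of A, B, C, D, E, F, and G is a knave" needs to be True, which holds.
B is a knave, so "A is a knave" must be false — and it is.
C is a knight, and the claim "D and I are both knights or both knaves, or else A and F are not the same type" is indeed True.
D is a knave; "F is a knave exactly when F is a knight" is false, as required.
E is a knight; "D is a knave" is True, as required.
As a knave, F's statement "D is a knight" should be false; it is.
G is a knave; "B and F are both knights" is false, as required.

Knights: A, C, and E. Knaves: B, D, F, and G.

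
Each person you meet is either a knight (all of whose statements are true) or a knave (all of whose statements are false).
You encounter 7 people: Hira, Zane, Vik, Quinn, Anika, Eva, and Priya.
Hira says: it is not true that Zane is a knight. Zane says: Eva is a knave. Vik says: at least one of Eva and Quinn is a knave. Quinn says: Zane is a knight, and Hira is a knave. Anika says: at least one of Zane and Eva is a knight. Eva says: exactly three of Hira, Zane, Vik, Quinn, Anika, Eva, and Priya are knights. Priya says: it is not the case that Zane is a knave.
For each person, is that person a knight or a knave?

Hira is a knave, Zane is a knight, Vik is a knight, Quinn is a knight, Anika is a knight, Eva is a knave, and Priya is a knight.

Hira (knave): "it is not true that Zane is a knight" — false. ✓
As a knight, Zane's statement "Eva is a knave" should be true; it is.
As a knight, Vik's statement "at least one of Eva and Quinn is a knave" should be true; it is.
Quinn is a knight; "Zane is a knight, and Hira is a knave" is true, as required.
As a knight, Anika's statement "at least one of Zane and Eva is a knight" should be true; it is.
Eva is a knave; "exactly three of Hira, Zane, Vik, Quinn, Anika, Eva, and Priya are knights" is false, as required.
Priya is a knight; "it is not the case that Zane is a knave" is true, as required.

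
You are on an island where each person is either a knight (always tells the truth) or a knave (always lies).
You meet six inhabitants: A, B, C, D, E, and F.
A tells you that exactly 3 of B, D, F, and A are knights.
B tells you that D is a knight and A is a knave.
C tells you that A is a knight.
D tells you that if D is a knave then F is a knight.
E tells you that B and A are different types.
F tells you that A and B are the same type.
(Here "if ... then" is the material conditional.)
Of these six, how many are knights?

3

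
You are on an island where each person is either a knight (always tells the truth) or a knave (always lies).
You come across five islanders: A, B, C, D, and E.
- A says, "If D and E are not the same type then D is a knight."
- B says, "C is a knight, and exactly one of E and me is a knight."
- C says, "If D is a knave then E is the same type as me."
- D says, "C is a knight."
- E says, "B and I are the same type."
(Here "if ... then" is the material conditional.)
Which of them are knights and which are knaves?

As a knight, A's statement "if D and E are not the same type then D is a knight" should be True; it is.
B is a knight, so "C is a knight, and exactly one of E and me is a knight" must be True — and it is.
C is a knight; "if D is a knave then E is the same type as me" is True, as required.
D is a knight; "C is a knight" is True, as required.
As a knave, E's statement "B and I are the same type" should be false; it is.

Knights: A, B, C, and D. Knaves: E.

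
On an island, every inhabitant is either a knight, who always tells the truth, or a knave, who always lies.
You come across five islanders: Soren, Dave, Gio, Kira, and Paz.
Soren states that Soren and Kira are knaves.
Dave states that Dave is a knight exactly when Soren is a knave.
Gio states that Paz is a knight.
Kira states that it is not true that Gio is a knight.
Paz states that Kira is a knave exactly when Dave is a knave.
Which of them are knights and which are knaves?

Soren is a knave, Dave is a knave, Gio is a knave, Kira is a knight, and Paz is a knave.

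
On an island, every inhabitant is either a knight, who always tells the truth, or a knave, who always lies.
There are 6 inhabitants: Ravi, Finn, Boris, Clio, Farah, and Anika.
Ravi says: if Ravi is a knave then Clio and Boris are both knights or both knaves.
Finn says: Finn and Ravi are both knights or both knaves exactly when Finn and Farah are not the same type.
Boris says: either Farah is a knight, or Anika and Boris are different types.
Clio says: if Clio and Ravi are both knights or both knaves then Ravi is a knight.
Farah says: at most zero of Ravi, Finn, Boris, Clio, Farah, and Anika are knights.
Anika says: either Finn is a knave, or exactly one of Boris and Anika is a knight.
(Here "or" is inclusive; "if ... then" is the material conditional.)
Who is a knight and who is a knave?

Knights: Ravi, Finn, and Clio. Knaves: Boris, Farah, and Anika.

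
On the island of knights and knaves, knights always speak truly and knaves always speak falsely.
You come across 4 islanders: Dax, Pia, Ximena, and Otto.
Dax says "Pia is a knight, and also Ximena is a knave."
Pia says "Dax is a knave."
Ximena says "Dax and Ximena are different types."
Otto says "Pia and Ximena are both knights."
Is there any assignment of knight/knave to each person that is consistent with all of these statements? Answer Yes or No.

Yes

One consistent assignment: Dax=knave, Pia=knight, Ximena=knight, Otto=knight.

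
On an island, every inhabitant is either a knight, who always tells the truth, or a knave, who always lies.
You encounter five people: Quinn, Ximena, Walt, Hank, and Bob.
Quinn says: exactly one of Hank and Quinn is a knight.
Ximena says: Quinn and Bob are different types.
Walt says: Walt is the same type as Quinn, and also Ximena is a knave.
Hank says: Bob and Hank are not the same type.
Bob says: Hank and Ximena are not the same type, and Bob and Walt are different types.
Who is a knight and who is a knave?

Quinn is a knight, Ximena is a knight, Walt is a knave, Hank is a knave, and Bob is a knave.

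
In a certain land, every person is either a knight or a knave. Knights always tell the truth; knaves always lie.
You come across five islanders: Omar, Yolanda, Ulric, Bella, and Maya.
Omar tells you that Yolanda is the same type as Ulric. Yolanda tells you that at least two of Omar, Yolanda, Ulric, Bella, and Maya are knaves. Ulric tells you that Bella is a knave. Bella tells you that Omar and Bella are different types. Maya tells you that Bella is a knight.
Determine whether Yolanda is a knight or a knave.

Yolanda is a knight.

Consistent assignments: {Omar=knave, Yolanda=knight, Ulric=knave, Bella=knight, Maya=knight}
In every consistent assignment, Yolanda is a knight.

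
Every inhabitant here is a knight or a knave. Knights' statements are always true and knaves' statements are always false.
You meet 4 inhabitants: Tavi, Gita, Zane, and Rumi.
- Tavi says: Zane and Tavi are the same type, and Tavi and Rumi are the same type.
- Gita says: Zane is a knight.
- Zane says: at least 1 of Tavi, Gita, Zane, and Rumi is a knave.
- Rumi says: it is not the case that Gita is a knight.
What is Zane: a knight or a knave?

Zane is a knight.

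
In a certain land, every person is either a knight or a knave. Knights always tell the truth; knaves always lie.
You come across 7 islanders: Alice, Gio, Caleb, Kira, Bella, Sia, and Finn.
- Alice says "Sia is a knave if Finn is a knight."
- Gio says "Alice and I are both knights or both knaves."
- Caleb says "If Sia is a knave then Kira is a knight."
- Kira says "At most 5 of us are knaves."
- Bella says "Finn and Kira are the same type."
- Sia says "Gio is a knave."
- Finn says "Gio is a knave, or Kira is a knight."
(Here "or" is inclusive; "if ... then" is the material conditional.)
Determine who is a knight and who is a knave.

Alice is a knight, Gio is a knight, Caleb is a knight, Kira is a knight, Bella is a knight, Sia is a knave, and Finn is a knight.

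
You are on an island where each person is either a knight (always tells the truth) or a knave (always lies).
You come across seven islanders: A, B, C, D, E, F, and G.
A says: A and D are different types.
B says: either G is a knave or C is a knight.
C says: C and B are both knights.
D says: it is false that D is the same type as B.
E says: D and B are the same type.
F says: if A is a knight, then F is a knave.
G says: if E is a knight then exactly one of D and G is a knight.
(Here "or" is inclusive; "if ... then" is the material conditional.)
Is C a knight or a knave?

Consistent assignments: {A=knave, B=knave, C=knave, D=knave, E=knight, F=knight, G=knight}
In every consistent assignment, C is a knave.

C is a knave.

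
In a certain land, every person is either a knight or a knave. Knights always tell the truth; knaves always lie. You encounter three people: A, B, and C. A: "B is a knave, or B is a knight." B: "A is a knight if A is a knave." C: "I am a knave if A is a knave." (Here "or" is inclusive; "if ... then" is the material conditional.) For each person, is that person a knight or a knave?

Suppose A is a knave. Then A's statement "B is a knave, or B is a knight" would have to be false. Checking the 4 ways to assign the others, none is consistent with every speaker.
(For instance, with B=knight, C=knight, A's claim "B is a knave, or B is a knight" comes out true where it would need to be false.)
So A must be a knight, making "B is a knave, or B is a knight" true. Taking A=knight, B=knight, C=knight, each remaining statement checks out:
  B (knight): "A is a knight if A is a knave" — true. ✓
  C (knight): "I am a knave if A is a knave" — true. ✓
This is the unique consistent assignment.

A is a knight, B is a knight, and C is a knight.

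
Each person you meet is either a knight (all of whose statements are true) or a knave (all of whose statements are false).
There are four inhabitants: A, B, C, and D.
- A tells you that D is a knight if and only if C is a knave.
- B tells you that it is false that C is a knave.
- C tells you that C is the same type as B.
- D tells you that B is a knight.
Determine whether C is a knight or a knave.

Consistent assignments: {A=knave, B=knight, C=knight, D=knight}
In every consistent assignment, C is a knight.

C is a knight.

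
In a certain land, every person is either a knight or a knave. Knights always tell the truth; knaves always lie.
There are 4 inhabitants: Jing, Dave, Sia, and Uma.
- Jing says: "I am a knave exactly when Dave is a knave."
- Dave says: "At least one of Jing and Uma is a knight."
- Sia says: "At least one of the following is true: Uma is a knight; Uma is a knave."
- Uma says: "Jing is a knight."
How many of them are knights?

The unique consistent assignment is Jing=knight, Dave=knight, Sia=knight, Uma=knight.
That has 4 knights.

4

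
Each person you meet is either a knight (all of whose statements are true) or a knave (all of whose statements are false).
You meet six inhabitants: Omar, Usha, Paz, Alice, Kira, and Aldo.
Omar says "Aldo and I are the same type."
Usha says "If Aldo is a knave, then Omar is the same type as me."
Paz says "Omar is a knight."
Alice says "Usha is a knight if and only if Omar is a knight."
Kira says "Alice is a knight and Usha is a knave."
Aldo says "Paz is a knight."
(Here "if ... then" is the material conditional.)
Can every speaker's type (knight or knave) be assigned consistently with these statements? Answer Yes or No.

One consistent assignment: Omar=knight, Usha=knight, Paz=knight, Alice=knight, Kira=knave, Aldo=knight.

Yes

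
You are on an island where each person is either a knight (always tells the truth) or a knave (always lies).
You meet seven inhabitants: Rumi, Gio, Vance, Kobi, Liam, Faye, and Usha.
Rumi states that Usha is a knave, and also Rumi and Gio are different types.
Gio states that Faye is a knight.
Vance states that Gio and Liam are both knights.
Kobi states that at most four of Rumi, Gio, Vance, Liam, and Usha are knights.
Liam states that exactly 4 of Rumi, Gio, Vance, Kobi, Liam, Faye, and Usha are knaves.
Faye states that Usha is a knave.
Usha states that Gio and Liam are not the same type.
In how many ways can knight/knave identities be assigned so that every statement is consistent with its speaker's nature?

1

Consistent assignments:
  Rumi=knave, Gio=knave, Vance=knave, Kobi=knight, Liam=knight, Faye=knave, Usha=knight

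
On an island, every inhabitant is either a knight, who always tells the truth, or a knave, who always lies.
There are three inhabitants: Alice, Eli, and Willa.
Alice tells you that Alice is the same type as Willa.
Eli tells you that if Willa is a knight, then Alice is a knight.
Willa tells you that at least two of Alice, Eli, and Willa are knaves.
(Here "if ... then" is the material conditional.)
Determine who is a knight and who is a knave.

Knights: Willa. Knaves: Alice and Eli.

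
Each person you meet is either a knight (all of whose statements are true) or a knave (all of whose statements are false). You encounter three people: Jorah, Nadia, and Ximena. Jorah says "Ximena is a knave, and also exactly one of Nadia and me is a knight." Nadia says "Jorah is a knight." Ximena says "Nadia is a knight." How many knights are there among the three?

0

The unique consistent assignment is Jorah=knave, Nadia=knave, Ximena=knave.
That has 0 knights.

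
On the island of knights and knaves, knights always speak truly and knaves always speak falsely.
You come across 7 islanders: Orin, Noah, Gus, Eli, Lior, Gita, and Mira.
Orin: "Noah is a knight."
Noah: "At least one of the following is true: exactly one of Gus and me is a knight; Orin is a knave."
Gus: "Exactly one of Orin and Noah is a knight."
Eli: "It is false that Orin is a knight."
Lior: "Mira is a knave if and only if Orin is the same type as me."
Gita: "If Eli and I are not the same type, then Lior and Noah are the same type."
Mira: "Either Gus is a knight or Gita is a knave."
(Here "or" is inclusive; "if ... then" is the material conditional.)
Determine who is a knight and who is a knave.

Since Orin is a knight, "Noah is a knight" needs to be true, which holds.
Noah is a knight, so "at least one of the following is true: exactly one of Gus and me is a knight; Orin is a knave" must be true — and it is.
Gus (knave): "exactly one of Orin and Noah is a knight" — False. ✓
As a knave, Eli's statement "it is false that Orin is a knight" should be False; it is.
Lior is a knight, and the claim "Mira is a knave if and only if Orin is the same type as me" is indeed true.
Gita is a knight, and the claim "if Eli and I are not the same type, then Lior and Noah are the same type" is indeed true.
Mira is a knave, and the claim "either Gus is a knight or Gita is a knave" is indeed False.

Knights: Orin, Noah, Lior, and Gita. Knaves: Gus, Eli, and Mira.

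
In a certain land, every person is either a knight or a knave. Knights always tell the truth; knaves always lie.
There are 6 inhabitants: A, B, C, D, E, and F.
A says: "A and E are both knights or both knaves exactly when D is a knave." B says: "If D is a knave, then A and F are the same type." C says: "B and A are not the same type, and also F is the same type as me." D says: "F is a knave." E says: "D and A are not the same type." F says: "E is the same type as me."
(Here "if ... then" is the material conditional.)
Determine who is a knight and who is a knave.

As a knight, A's statement "A and E are both knights or both knaves exactly when D is a knave" should be True; it is.
B is a knight; "if D is a knave, then A and F are the same type" is True, as required.
C (knave): "B and A are not the same type, and also F is the same type as me" — False. ✓
D is a knave, so "F is a knave" must be False — and it is.
As a knight, E's statement "D and A are not the same type" should be True; it is.
F is a knight, so "E is the same type as me" must be True — and it is.

A is a knight, B is a knight, C is a knave, D is a knave, E is a knight, and F is a knight.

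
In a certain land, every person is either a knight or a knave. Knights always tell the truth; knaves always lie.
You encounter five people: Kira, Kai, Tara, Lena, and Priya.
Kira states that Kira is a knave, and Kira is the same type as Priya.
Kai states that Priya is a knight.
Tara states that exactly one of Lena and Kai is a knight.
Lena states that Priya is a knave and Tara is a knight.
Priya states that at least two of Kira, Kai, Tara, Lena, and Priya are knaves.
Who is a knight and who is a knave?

Kira is a knave, Kai is a knight, Tara is a knight, Lena is a knave, and Priya is a knight.

As a knave, Kira's statement "Kira is a knave, and Kira is the same type as Priya" should be false; it is.
Kai (knight): "Priya is a knight" — true. ✓
Tara is a knight, so "exactly one of Lena and Kai is a knight" must be true — and it is.
As a knave, Lena's statement "Priya is a knave and Tara is a knight" should be false; it is.
As a knight, Priya's statement "at least two of Kira, Kai, Tara, Lena, and Priya are knaves" should be true; it is.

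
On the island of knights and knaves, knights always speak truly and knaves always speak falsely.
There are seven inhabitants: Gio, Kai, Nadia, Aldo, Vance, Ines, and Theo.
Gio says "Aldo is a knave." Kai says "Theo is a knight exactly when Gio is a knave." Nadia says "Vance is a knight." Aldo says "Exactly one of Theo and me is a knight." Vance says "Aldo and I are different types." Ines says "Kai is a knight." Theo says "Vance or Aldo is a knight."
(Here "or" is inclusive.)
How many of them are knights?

3

The unique consistent assignment is Gio=knight, Kai=knight, Nadia=knave, Aldo=knave, Vance=knave, Ines=knight, Theo=knave.
That has 3 knights.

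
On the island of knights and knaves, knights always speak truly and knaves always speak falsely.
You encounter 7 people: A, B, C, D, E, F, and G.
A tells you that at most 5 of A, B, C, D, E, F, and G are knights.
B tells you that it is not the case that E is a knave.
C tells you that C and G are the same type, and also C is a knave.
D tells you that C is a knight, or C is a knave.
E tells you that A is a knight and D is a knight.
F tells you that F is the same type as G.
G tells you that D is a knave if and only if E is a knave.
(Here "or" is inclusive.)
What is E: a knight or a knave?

E is a knight.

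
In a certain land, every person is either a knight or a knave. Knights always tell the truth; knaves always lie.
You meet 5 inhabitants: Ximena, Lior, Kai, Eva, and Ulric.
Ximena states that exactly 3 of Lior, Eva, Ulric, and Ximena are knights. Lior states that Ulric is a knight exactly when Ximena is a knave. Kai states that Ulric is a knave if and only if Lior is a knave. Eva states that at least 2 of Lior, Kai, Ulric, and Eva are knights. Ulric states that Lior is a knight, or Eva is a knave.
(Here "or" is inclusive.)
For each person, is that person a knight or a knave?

Ximena is a knave, Lior is a knave, Kai is a knight, Eva is a knight, and Ulric is a knave.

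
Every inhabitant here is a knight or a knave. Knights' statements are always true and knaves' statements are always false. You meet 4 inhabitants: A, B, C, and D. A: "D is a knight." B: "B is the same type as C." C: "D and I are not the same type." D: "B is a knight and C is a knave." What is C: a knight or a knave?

C is a knight.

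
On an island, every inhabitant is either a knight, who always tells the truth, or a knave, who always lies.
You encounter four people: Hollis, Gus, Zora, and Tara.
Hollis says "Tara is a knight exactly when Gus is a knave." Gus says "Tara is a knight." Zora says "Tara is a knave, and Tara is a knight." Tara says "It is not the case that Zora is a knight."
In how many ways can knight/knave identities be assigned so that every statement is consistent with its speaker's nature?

Consistent assignments:
  Hollis=knave, Gus=knight, Zora=knave, Tara=knight

1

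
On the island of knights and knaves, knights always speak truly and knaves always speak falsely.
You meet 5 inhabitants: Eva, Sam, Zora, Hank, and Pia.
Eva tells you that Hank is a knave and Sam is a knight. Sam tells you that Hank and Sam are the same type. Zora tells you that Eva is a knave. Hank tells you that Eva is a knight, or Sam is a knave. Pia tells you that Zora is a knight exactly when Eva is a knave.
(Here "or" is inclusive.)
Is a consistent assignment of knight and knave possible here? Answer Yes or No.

Yes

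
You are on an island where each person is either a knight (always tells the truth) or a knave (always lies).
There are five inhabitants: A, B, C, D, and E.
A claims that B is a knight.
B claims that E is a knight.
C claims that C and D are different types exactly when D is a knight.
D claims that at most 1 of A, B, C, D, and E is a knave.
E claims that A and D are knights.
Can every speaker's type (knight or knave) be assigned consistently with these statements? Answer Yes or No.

No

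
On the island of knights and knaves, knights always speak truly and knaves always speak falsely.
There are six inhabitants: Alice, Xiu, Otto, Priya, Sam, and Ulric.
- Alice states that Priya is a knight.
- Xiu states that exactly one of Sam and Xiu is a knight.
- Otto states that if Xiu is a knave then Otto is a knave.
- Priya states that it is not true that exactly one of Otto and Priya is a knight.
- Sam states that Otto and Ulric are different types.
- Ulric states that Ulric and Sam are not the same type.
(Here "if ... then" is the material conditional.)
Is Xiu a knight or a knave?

Xiu is a knight.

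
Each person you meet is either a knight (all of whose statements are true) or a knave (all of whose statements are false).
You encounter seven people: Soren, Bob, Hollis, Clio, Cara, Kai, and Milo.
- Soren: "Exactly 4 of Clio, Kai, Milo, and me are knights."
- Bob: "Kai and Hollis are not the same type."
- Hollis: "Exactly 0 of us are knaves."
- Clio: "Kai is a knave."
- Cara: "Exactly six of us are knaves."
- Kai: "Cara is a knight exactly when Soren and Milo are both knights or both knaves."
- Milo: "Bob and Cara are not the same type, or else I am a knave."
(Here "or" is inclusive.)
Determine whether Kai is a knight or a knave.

Consistent assignments: {Soren=knave, Bob=knight, Hollis=knave, Clio=knave, Cara=knave, Kai=knight, Milo=knight}
In every consistent assignment, Kai is a knight.

Kai is a knight.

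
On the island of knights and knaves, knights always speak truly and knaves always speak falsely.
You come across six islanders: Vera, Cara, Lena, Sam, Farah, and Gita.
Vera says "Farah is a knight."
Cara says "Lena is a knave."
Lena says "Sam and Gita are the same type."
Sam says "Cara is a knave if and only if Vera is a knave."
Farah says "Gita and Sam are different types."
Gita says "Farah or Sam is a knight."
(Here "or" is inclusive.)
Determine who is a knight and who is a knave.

Knights: Lena, Sam, and Gita. Knaves: Vera, Cara, and Farah.

Vera (knave): "Farah is a knight" — False. ✓
Cara is a knave; "Lena is a knave" is False, as required.
Lena is a knight, so "Sam and Gita are the same type" must be true — and it is.
Sam is a knight, so "Cara is a knave if and only if Vera is a knave" must be true — and it is.
Farah (knave): "Gita and Sam are different types" — False. ✓
Gita is a knight, and the claim "Farah or Sam is a knight" is indeed true.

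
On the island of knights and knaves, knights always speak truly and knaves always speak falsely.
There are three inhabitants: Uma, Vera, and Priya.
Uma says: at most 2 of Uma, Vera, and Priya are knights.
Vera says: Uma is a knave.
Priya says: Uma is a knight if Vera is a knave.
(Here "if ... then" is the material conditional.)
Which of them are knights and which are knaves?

Knights: Uma and Priya. Knaves: Vera.

As a knight, Uma's statement "at most 2 of Uma, Vera, and Priya are knights" should be true; it is.
Vera is a knave, and the claim "Uma is a knave" is indeed false.
Priya is a knight, and the claim "Uma is a knight if Vera is a knave" is indeed true.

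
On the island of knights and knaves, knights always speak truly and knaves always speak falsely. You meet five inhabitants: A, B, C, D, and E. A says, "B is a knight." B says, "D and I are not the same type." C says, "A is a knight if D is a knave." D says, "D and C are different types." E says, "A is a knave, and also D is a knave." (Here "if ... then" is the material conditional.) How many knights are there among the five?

1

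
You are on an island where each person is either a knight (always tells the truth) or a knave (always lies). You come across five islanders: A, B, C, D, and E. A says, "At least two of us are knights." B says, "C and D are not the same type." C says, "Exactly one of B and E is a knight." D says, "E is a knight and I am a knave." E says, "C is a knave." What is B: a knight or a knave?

B is a knight.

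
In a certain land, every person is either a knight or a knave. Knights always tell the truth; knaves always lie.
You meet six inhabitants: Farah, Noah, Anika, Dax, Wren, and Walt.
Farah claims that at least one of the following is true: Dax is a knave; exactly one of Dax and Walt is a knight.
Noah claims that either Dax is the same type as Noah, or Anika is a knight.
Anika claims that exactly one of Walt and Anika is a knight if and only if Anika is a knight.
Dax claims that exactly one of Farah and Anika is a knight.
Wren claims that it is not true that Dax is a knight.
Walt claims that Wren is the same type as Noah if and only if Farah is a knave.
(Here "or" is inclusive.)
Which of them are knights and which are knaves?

Since Farah is a knight, "at least one of the following is true: Dax is a knave; exactly one of Dax and Walt is a knight" needs to be True, which holds.
Noah is a knight, and the claim "either Dax is the same type as Noah, or Anika is a knight" is indeed True.
As a knight, Anika's statement "exactly one of Walt and Anika is a knight if and only if Anika is a knight" should be True; it is.
Dax (knave): "exactly one of Farah and Anika is a knight" — false. ✓
Wren is a knight; "it is not true that Dax is a knight" is True, as required.
Walt is a knave; "Wren is the same type as Noah if and only if Farah is a knave" is false, as required.

Knights: Farah, Noah, Anika, and Wren. Knaves: Dax and Walt.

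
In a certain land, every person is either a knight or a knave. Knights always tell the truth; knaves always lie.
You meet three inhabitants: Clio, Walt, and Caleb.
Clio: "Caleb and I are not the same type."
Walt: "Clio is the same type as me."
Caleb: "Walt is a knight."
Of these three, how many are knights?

1

The unique consistent assignment is Clio=knight, Walt=knave, Caleb=knave.
That has 1 knight.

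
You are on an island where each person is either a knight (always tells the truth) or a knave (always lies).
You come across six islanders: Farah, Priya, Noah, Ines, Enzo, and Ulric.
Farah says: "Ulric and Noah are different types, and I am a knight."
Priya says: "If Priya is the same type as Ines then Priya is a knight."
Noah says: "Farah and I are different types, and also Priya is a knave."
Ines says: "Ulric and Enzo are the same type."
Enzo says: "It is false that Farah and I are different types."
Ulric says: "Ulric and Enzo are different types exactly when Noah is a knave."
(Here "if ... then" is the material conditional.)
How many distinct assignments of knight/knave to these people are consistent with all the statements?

Consistent assignments:
  Farah=knight, Priya=knight, Noah=knave, Ines=knave, Enzo=knave, Ulric=knight

1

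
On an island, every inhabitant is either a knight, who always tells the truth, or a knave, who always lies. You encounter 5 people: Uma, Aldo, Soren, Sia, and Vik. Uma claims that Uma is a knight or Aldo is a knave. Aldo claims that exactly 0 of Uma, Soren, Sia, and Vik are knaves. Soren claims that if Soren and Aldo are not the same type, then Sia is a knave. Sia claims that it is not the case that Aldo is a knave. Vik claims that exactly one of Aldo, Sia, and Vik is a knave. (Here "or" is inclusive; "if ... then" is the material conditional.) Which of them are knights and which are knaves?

Knights: Uma and Soren. Knaves: Aldo, Sia, and Vik.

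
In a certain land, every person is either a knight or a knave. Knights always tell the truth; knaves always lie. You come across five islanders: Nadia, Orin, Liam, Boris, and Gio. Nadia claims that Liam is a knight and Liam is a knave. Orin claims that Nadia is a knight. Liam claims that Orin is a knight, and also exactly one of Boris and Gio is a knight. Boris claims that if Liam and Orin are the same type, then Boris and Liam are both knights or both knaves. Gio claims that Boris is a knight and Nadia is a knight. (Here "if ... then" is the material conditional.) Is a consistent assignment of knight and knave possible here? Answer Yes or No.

No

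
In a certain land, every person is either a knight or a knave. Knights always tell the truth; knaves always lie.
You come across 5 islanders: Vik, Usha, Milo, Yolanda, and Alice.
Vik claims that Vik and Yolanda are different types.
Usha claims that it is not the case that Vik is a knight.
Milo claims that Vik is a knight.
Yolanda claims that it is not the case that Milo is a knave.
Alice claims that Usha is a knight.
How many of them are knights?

2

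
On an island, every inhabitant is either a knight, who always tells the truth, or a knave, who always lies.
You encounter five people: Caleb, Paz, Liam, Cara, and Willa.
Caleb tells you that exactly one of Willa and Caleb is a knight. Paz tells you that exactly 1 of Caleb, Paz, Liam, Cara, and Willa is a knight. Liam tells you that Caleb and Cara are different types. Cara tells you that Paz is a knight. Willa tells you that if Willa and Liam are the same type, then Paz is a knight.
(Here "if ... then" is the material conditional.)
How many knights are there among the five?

0

The unique consistent assignment is Caleb=knave, Paz=knave, Liam=knave, Cara=knave, Willa=knave.
That has 0 knights.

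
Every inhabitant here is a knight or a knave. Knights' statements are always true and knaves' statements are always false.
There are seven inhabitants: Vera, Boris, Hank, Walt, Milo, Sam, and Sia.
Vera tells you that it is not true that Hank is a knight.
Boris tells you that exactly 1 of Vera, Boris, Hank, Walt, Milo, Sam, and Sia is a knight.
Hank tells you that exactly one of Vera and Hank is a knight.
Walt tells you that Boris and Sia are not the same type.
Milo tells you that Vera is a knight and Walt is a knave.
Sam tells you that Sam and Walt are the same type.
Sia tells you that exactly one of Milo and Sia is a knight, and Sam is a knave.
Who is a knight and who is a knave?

Vera (knave): "it is not true that Hank is a knight" — False. ✓
Boris (knave): "exactly 1 of Vera, Boris, Hank, Walt, Milo, Sam, and Sia is a knight" — False. ✓
As a knight, Hank's statement "exactly one of Vera and Hank is a knight" should be True; it is.
Walt is a knight, and the claim "Boris and Sia are not the same type" is indeed True.
Milo (knave): "Vera is a knight and Walt is a knave" — False. ✓
Sam is a knave, so "Sam and Walt are the same type" must be False — and it is.
Sia (knight): "exactly one of Milo and Sia is a knight, and Sam is a knave" — True. ✓

Knights: Hank, Walt, and Sia. Knaves: Vera, Boris, Milo, and Sam.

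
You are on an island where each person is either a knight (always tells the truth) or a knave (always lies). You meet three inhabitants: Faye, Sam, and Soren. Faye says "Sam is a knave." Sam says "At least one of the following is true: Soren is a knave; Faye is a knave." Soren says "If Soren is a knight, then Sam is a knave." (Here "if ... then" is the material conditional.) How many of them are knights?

The unique consistent assignment is Faye=knight, Sam=knave, Soren=knight.
That has 2 knights.

2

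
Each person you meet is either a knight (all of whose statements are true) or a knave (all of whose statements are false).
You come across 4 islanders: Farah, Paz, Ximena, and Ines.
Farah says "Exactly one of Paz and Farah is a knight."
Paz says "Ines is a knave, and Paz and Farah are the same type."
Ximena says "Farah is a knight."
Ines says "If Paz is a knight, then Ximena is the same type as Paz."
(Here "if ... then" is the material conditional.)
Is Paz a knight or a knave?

Paz is a knave.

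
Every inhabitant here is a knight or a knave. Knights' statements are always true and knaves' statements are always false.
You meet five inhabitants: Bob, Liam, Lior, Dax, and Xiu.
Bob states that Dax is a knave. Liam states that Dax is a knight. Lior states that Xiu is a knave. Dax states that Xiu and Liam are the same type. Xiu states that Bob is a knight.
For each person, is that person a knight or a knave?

Suppose Bob is a knave. Then Bob's statement "Dax is a knave" would have to be false. Checking the 16 ways to assign the others, none is consistent with every speaker.
(For instance, with Liam=knave, Lior=knave, Dax=knave, Xiu=knight, Bob's claim "Dax is a knave" comes out true where it would need to be false.)
So Bob must be a knight, making "Dax is a knave" true. Taking Bob=knight, Liam=knave, Lior=knave, Dax=knave, Xiu=knight, each remaining statement checks out:
  Liam (knave): "Dax is a knight" — false. ✓
  Lior (knave): "Xiu is a knave" — false. ✓
  Dax (knave): "Xiu and Liam are the same type" — false. ✓
  Xiu (knight): "Bob is a knight" — true. ✓
This is the unique consistent assignment.

Bob is a knight, Liam is a knave, Lior is a knave, Dax is a knave, and Xiu is a knight.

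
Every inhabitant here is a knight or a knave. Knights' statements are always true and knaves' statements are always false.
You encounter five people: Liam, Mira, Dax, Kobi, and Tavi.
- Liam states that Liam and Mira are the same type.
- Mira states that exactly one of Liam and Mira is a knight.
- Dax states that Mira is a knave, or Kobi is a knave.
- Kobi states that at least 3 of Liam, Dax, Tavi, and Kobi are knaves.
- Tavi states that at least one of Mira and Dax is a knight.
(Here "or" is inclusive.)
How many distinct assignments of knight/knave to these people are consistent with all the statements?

Consistent assignments:
  Liam=knave, Mira=knight, Dax=knight, Kobi=knave, Tavi=knight

1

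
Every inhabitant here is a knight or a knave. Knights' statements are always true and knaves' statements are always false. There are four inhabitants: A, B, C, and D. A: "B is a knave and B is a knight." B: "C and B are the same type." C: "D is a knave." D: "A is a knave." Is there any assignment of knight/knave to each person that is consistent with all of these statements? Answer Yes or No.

No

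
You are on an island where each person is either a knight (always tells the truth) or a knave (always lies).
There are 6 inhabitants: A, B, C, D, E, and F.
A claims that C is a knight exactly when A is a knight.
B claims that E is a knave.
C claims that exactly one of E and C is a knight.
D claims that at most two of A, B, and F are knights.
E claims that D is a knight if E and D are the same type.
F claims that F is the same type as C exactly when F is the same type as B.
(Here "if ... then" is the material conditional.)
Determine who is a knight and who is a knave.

A is a knight, so "C is a knight exactly when A is a knight" must be True — and it is.
B is a knight; "E is a knave" is True, as required.
As a knight, C's statement "exactly one of E and C is a knight" should be True; it is.
D is a knave; "at most two of A, B, and F are knights" is False, as required.
As a knave, E's statement "D is a knight if E and D are the same type" should be False; it is.
As a knight, F's statement "F is the same type as C exactly when F is the same type as B" should be True; it is.

A is a knight, B is a knight, C is a knight, D is a knave, E is a knave, and F is a knight.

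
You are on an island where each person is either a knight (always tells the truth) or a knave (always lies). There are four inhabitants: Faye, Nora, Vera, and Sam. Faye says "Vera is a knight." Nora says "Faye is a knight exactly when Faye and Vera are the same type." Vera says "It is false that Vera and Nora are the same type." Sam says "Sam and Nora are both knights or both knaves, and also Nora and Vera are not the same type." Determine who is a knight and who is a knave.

Faye is a knave, Nora is a knave, Vera is a knave, and Sam is a knave.

Faye is a knave, so "Vera is a knight" must be False — and it is.
Nora is a knave, and the claim "Faye is a knight exactly when Faye and Vera are the same type" is indeed False.
As a knave, Vera's statement "it is false that Vera and Nora are the same type" should be False; it is.
Sam (knave): "Sam and Nora are both knights or both knaves, and also Nora and Vera are not the same type" — False. ✓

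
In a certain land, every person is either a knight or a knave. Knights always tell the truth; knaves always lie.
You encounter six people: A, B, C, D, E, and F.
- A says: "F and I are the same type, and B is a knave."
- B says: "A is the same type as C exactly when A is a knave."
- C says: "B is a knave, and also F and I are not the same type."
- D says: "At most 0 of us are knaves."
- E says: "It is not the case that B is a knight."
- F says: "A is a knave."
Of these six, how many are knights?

2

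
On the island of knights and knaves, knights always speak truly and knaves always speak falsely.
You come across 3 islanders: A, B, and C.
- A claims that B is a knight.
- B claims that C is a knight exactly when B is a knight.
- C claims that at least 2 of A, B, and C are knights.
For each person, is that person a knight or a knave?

A is a knight, B is a knight, and C is a knight.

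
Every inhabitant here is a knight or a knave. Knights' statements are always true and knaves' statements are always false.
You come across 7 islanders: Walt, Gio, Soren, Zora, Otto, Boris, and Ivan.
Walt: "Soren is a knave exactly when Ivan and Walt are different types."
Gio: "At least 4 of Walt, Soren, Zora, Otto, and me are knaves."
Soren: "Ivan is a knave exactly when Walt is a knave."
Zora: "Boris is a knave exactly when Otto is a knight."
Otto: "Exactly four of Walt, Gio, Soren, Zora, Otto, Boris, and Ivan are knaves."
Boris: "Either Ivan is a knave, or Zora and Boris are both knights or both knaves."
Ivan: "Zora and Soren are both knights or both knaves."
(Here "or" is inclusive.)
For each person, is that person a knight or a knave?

Walt is a knight, and the claim "Soren is a knave exactly when Ivan and Walt are different types" is indeed True.
Gio is a knave, so "at least 4 of Walt, Soren, Zora, Otto, and me are knaves" must be false — and it is.
Since Soren is a knight, "Ivan is a knave exactly when Walt is a knave" needs to be True, which holds.
Since Zora is a knight, "Boris is a knave exactly when Otto is a knight" needs to be True, which holds.
Otto is a knave; "exactly four of Walt, Gio, Soren, Zora, Otto, Boris, and Ivan are knaves" is false, as required.
Boris is a knight; "either Ivan is a knave, or Zora and Boris are both knights or both knaves" is True, as required.
Ivan is a knight, and the claim "Zora and Soren are both knights or both knaves" is indeed True.

Walt is a knight, Gio is a knave, Soren is a knight, Zora is a knight, Otto is a knave, Boris is a knight, and Ivan is a knight.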